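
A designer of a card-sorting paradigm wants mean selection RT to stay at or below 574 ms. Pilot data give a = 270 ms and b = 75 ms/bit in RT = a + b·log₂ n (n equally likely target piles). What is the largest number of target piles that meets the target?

16

75·log₂ n ≤ 574 − 270 = 304, giving log₂ n ≤ 4.0533 and n ≤ 16.603. The largest whole number is 16.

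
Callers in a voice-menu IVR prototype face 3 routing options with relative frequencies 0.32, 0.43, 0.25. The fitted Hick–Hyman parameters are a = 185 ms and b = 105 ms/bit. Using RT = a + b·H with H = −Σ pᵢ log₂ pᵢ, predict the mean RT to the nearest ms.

348 ms

Entropy contributions −pᵢ log₂ pᵢ: 0.5260, 0.5236, 0.5000; sum H = 1.5496 bits.
RT = a + bH = 185 + 105·1.5496 = 347.71 ms.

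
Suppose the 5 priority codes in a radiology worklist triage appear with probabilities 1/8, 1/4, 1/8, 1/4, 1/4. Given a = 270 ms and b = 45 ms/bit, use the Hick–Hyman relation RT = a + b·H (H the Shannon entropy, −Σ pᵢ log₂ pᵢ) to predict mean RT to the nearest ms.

H = −Σ pᵢ log₂ pᵢ = 0.125·3 + 0.25·2 + 0.125·3 + 0.25·2 + 0.25·2 = 2.250 bits.
RT = 270 + 45 × 2.250 = 371.25 ms.

371 ms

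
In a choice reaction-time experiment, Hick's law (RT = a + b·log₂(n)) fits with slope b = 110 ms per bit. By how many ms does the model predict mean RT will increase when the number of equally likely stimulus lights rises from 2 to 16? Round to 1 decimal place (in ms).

ΔRT = (a + b log₂ n₂) − (a + b log₂ n₁) = b·(log₂ n₂ − log₂ n₁).
log₂(16) − log₂(2) = log₂(16/2) = log₂(8) = 3.
ΔRT = 110 × 3.0000 = 330.000 ms.

330.0 ms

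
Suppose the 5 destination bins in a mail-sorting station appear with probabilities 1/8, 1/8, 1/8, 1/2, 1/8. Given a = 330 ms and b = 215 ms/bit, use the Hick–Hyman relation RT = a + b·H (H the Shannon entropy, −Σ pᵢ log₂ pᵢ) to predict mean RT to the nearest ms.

760 ms

Each term −pᵢ log₂ pᵢ: 0.125·3 + 0.125·3 + 0.125·3 + 0.5·1 + 0.125·3; summed, H = 2.000 bits.
Mean RT = a + bH = 330 + 215·2.000 = 760.00 ms.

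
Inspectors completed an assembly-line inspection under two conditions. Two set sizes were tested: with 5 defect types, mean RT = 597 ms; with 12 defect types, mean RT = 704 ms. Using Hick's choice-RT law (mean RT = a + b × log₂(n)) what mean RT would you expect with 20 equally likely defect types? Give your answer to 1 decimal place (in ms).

766.4 ms

With log₂ n on the abscissa the relation is linear; from the two conditions:
  b = (704 − 597) / (log₂ 12 − log₂ 5) = 107 / (3.5850 − 2.3219) = 84.717 ms/bit
  a = 597 − 84.717 × 2.3219 = 400.294 ms
Then RT(20) = 400.294 + 84.717 × log₂ 20 = 400.294 + 84.717 × 4.3219 ≈ 766.433 ms.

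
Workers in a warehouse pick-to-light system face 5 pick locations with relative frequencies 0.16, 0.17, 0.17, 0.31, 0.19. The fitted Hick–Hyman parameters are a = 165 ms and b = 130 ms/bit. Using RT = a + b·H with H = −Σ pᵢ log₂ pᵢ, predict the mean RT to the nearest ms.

460 ms

Entropy contributions −pᵢ log₂ pᵢ: 0.4230, 0.4346, 0.4346, 0.5238, 0.4552; sum H = 2.2712 bits.
RT = a + bH = 165 + 130·2.2712 = 460.26 ms.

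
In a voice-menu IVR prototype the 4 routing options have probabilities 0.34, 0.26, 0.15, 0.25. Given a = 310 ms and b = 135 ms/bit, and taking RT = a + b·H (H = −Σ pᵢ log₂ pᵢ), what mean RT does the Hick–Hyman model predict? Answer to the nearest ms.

Entropy contributions −pᵢ log₂ pᵢ: 0.5292, 0.5053, 0.4105, 0.5000; sum H = 1.9450 bits.
RT = a + bH = 310 + 135·1.9450 = 572.58 ms.

573 ms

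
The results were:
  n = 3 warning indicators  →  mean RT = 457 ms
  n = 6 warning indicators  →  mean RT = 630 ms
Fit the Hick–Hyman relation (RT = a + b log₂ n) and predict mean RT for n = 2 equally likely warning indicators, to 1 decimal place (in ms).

Fit slope and intercept:
  b = (630 − 457) / (log₂ 6 − log₂ 3) = 173 / (2.5850 − 1.5850) = 173.000 ms/bit
  a = 457 − 173.000 × 1.5850 = 182.801 ms
Then RT(2) = 182.801 + 173.000 × log₂ 2 = 182.801 + 173.000 × 1 ≈ 355.801 ms.

355.8 ms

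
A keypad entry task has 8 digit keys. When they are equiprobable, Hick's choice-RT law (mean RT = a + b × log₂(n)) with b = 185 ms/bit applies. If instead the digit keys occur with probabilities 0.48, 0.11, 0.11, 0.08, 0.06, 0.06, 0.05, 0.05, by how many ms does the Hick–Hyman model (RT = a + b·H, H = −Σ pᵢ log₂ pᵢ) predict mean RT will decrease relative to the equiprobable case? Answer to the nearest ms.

Equiprobable entropy H₀ = log₂ 8 = 3.0000 bits.
Skewed entropy H = −Σ pᵢ log₂ pᵢ = 2.4196 bits.
ΔRT = b·(H₀ − H) = 185 × 0.5804 = 107.37 ms.

107 ms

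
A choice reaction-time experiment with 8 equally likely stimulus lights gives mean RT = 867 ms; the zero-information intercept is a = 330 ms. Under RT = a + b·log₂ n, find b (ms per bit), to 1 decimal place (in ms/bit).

179.0 ms/bit

8 alternatives carry log₂ 8 = 3 bits; the choice cost is 867 − 330 = 537 ms, so b = 537/3 = 179.000 ms/bit.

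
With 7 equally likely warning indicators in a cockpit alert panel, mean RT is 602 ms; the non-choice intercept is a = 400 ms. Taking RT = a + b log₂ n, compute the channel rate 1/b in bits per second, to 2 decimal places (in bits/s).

b = (602 − 400)/log₂ 7 = 202/2.8074 = 71.954 ms per bit = 0.07195 s/bit; the reciprocal is 13.898 bits/s.

13.90 bits/s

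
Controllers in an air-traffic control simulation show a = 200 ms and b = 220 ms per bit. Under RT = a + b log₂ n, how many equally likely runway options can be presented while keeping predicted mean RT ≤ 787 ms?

220·log₂ n ≤ 787 − 200 = 587, giving log₂ n ≤ 2.6682 and n ≤ 6.356. The largest whole number is 6.

6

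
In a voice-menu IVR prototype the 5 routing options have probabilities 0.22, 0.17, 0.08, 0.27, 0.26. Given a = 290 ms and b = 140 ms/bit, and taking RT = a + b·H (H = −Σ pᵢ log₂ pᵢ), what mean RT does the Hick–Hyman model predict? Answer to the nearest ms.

Entropy contributions −pᵢ log₂ pᵢ: 0.4806, 0.4346, 0.2915, 0.5100, 0.5053; sum H = 2.2220 bits.
RT = a + bH = 290 + 140·2.2220 = 601.08 ms.

601 ms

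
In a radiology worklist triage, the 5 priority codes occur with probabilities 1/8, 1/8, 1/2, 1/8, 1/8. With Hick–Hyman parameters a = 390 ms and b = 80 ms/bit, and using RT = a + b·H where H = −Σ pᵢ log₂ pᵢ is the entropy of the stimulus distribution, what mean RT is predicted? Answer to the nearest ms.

Each term −pᵢ log₂ pᵢ: 0.125·3 + 0.125·3 + 0.5·1 + 0.125·3 + 0.125·3; summed, H = 2.000 bits.
Mean RT = a + bH = 390 + 80·2.000 = 550.00 ms.

550 ms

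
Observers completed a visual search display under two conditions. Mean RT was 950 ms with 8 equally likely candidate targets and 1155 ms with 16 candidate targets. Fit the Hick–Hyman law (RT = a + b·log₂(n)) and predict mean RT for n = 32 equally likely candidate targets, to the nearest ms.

With log₂ n on the abscissa the relation is linear; from the two conditions:
  b = (1155 − 950) / (log₂ 16 − log₂ 8) = 205 / (4 − 3) = 205 ms/bit
  a = 950 − 205 × 3 = 335 ms
Then RT(32) = 335 + 205 × log₂ 32 = 335 + 205 × 5 ≈ 1360.000 ms.

1360 ms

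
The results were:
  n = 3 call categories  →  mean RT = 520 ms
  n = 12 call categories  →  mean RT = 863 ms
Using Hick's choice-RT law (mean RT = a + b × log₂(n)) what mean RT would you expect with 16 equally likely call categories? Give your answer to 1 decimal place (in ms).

Solve the two-equation system in a and b:
  b = (863 − 520) / (log₂ 12 − log₂ 3) = 343 / (3.5850 − 1.5850) = 171.500 ms/bit
  a = 520 − 171.500 × 1.5850 = 248.179 ms
Then RT(16) = 248.179 + 171.500 × log₂ 16 = 248.179 + 171.500 × 4 ≈ 934.179 ms.

934.2 ms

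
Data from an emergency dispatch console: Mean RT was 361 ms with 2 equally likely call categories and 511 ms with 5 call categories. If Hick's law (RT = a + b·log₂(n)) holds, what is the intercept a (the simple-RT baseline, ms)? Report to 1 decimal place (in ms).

247.5 ms

Slope: b = (511 − 361) / (log₂ 5 − log₂ 2) = 150/1.3219 = 113.471 ms/bit.
a = RT₁ − b·log₂ n₁ = 361 − 113.471 × 1 = 247.529 ms.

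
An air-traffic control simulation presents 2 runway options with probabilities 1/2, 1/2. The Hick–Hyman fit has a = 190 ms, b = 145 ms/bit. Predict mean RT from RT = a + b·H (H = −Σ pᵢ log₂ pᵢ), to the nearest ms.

335 ms

Each term −pᵢ log₂ pᵢ: 0.5·1 + 0.5·1; summed, H = 1.000 bits.
Mean RT = a + bH = 190 + 145·1.000 = 335.00 ms.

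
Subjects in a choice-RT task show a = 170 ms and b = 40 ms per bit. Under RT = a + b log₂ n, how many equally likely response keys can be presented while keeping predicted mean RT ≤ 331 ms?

16

40·log₂ n ≤ 331 − 170 = 161, giving log₂ n ≤ 4.0250 and n ≤ 16.280. The largest whole number is 16.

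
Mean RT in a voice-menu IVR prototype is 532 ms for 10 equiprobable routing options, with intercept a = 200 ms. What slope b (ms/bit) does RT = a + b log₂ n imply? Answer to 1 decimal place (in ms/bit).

10 alternatives carry log₂ 10 = 3.3219 bits; the choice cost is 532 − 200 = 332 ms, so b = 332/3.3219 = 99.942 ms/bit.

99.9 ms/bit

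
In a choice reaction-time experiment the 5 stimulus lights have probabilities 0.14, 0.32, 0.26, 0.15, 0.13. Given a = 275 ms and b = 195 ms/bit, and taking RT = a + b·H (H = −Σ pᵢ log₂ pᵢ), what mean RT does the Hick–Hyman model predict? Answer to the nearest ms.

708 ms

H = 0.14·log₂(1/0.14) + 0.32·log₂(1/0.32) + 0.26·log₂(1/0.26) + 0.15·log₂(1/0.15) + 0.13·log₂(1/0.13) = 2.2216 bits.
RT = 275 + 195 × 2.2216 = 708.22 ms.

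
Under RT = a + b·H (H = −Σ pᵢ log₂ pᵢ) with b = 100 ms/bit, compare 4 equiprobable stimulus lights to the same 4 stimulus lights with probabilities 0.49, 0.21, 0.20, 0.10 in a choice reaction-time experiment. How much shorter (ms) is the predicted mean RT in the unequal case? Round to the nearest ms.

The RT saving is b·ΔH. Equiprobable H₀ = log₂(4) = 2.0000 bits; with the given probabilities H = 1.7737 bits.
b·(H₀ − H) = 100 × (2.0000 − 1.7737) = 22.63 ms.

23 ms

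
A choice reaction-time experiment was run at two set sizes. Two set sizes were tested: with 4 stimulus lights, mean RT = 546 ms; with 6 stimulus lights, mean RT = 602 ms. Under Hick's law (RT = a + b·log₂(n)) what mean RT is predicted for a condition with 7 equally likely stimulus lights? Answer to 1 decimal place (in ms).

Solve the two-equation system in a and b:
  b = (602 − 546) / (log₂ 6 − log₂ 4) = 56 / (2.5850 − 2) = 95.733 ms/bit
  a = 546 − 95.733 × 2 = 354.535 ms
Then RT(7) = 354.535 + 95.733 × log₂ 7 = 354.535 + 95.733 × 2.8074 ≈ 623.290 ms.

623.3 ms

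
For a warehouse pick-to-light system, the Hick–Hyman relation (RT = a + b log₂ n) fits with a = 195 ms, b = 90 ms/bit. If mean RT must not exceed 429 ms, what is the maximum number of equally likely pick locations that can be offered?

6

Information budget: (429 − 195)/90 = 2.6000 bits, so n ≤ 2^2.6000 = 6.063 → at most 6.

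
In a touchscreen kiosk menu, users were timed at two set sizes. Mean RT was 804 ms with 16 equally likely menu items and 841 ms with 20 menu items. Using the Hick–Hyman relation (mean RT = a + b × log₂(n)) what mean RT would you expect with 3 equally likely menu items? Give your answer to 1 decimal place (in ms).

With log₂ n on the abscissa the relation is linear; from the two conditions:
  b = (841 − 804) / (log₂ 20 − log₂ 16) = 37 / (4.3219 − 4) = 114.932 ms/bit
  a = 804 − 114.932 × 4 = 344.270 ms
Then RT(3) = 344.270 + 114.932 × log₂ 3 = 344.270 + 114.932 × 1.5850 ≈ 526.434 ms.

526.4 ms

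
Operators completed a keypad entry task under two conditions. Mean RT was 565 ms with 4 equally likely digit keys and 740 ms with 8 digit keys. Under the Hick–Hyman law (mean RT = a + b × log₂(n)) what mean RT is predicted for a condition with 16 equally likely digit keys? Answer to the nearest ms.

Solve the two-equation system in a and b:
  b = (740 − 565) / (log₂ 8 − log₂ 4) = 175 / (3 − 2) = 175 ms/bit
  a = 565 − 175 × 2 = 215 ms
Then RT(16) = 215 + 175 × log₂ 16 = 215 + 175 × 4 ≈ 915.000 ms.

915 ms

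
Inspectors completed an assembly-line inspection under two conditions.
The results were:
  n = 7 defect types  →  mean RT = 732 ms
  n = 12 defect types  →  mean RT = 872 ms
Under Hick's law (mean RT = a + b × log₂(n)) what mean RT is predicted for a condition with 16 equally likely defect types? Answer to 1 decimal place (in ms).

946.7 ms

With log₂ n on the abscissa the relation is linear; from the two conditions:
  b = (872 − 732) / (log₂ 12 − log₂ 7) = 140 / (3.5850 − 2.8074) = 180.039 ms/bit
  a = 732 − 180.039 × 2.8074 = 226.566 ms
Then RT(16) = 226.566 + 180.039 × log₂ 16 = 226.566 + 180.039 × 4 ≈ 946.723 ms.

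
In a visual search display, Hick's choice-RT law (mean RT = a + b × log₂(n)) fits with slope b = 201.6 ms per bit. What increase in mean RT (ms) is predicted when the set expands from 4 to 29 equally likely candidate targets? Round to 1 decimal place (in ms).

Only the slope matters, since a is common to both: ΔRT = b·log₂(n₂/n₁).
log₂(29) − log₂(4) = 4.8580 − 2 = 2.8580.
ΔRT = 201.6 × 2.8580 = 576.169 ms.

576.2 ms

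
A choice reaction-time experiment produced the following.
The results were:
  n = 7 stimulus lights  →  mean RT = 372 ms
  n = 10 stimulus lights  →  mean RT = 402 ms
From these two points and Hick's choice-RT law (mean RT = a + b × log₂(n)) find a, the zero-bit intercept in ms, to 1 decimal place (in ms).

Slope: b = (402 − 372) / (log₂ 10 − log₂ 7) = 30/0.5146 = 58.301 ms/bit.
Intercept: a = 372 − 58.301·log₂(7) = 208.329 ms.

208.3 ms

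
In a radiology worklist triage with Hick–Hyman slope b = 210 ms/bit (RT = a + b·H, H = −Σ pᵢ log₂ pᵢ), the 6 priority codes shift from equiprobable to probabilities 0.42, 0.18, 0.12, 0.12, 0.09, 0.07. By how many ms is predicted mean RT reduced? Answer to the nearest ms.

Equiprobable entropy H₀ = log₂ 6 = 2.5850 bits.
Skewed entropy H = −Σ pᵢ log₂ pᵢ = 2.2863 bits.
ΔRT = b·(H₀ − H) = 210 × 0.2987 = 62.72 ms.

63 ms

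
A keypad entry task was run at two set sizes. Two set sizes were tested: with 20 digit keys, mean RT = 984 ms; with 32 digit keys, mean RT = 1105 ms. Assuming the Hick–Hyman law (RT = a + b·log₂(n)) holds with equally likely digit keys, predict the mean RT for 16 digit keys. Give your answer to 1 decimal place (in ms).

926.6 ms

Solve the two-equation system in a and b:
  b = (1105 − 984) / (log₂ 32 − log₂ 20) = 121 / (5 − 4.3219) = 178.447 ms/bit
  a = 984 − 178.447 × 4.3219 = 212.764 ms
Then RT(16) = 212.764 + 178.447 × log₂ 16 = 212.764 + 178.447 × 4 ≈ 926.553 ms.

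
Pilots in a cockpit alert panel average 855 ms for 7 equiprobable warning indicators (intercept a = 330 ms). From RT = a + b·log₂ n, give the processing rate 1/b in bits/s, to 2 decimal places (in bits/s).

b = (855 − 330)/log₂ 7 = 525/2.8074 = 187.009 ms per bit = 0.18701 s/bit; the reciprocal is 5.347 bits/s.

5.35 bits/s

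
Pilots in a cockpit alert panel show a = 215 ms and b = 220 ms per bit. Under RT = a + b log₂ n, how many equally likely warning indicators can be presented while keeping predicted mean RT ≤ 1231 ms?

24

Set 215 + 220·log₂ n ≤ 1231 → log₂ n ≤ (1231 − 215)/220 = 4.6182.
So n ≤ 2^4.6182 = 24.559; the largest integer n is 24.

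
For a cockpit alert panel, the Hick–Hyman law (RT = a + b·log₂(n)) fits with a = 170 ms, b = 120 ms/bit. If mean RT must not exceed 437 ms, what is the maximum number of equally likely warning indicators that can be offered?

120·log₂ n ≤ 437 − 170 = 267, giving log₂ n ≤ 2.2250 and n ≤ 4.675. The largest whole number is 4.

4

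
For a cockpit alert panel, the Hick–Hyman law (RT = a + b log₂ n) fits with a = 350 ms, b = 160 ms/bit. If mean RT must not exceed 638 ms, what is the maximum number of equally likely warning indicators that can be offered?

Set 350 + 160·log₂ n ≤ 638 → log₂ n ≤ (638 − 350)/160 = 1.8000.
So n ≤ 2^1.8000 = 3.482; the largest integer n is 3.

3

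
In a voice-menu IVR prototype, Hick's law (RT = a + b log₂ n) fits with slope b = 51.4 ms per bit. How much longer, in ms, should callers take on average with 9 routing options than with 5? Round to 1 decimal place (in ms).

The intercept a cancels: ΔRT = b·(log₂ n₂ − log₂ n₁) = b·log₂(n₂/n₁).
log₂(9) − log₂(5) = 3.1699 − 2.3219 = 0.8480.
ΔRT = 51.4 × 0.8480 = 43.587 ms.

43.6 ms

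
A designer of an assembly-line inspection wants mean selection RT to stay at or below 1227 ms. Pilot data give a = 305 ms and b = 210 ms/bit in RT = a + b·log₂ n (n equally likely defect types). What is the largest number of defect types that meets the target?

20

210·log₂ n ≤ 1227 − 305 = 922, giving log₂ n ≤ 4.3905 and n ≤ 20.973. The largest whole number is 20.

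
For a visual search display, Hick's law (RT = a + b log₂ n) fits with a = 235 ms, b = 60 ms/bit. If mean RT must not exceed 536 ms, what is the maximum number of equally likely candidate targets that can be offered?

32

Information budget: (536 − 235)/60 = 5.0167 bits, so n ≤ 2^5.0167 = 32.372 → at most 32.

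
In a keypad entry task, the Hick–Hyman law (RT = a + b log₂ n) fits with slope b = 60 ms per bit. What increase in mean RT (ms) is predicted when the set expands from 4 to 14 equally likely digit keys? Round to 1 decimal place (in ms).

ΔRT = (a + b log₂ n₂) − (a + b log₂ n₁) = b·(log₂ n₂ − log₂ n₁).
log₂(14) − log₂(4) = 3.8074 − 2 = 1.8074.
ΔRT = 60 × 1.8074 = 108.441 ms.

108.4 ms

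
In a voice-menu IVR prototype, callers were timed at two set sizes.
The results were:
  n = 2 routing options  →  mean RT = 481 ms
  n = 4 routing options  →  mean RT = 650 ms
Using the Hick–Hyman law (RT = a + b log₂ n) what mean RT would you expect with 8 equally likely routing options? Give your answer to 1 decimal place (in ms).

Fit slope and intercept:
  b = (650 − 481) / (log₂ 4 − log₂ 2) = 169 / (2 − 1) = 169.000 ms/bit
  a = 481 − 169.000 × 1 = 312.000 ms
Then RT(8) = 312.000 + 169.000 × log₂ 8 = 312.000 + 169.000 × 3 ≈ 819.000 ms.

819.0 ms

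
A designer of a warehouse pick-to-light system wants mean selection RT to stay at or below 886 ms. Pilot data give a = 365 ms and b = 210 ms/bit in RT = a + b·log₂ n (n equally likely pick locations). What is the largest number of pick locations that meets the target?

5

Information budget: (886 − 365)/210 = 2.4810 bits, so n ≤ 2^2.4810 = 5.583 → at most 5.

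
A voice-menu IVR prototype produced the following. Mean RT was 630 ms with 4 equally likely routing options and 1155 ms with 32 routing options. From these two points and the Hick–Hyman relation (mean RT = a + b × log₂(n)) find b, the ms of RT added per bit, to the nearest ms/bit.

175 ms/bit

The slope on a log₂ axis is (1155 − 630) / (5 − 2) = 175 ms/bit.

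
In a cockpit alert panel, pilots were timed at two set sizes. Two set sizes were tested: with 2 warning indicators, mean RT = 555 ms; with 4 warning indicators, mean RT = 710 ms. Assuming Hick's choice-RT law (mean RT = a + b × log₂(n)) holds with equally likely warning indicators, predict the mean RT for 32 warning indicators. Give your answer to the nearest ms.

With log₂ n on the abscissa the relation is linear; from the two conditions:
  b = (710 − 555) / (log₂ 4 − log₂ 2) = 155 / (2 − 1) = 155 ms/bit
  a = 555 − 155 × 1 = 400 ms
Then RT(32) = 400 + 155 × log₂ 32 = 400 + 155 × 5 ≈ 1175.000 ms.

1175 ms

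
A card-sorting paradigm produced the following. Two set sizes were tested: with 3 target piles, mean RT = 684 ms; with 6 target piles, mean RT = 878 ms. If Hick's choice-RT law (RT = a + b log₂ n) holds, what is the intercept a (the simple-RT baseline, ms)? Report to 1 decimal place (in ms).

376.5 ms

Slope: b = (878 − 684) / (log₂ 6 − log₂ 3) = 194/1.0000 = 194.000 ms/bit.
a = RT₁ − b·log₂ n₁ = 684 − 194.000 × 1.5850 = 376.517 ms.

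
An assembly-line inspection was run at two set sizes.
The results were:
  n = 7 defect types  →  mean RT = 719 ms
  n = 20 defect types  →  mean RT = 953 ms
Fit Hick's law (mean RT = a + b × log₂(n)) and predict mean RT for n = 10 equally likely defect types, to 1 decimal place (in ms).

798.5 ms

RT is linear in log₂ n, so two points fix the line:
  b = (953 − 719) / (log₂ 20 − log₂ 7) = 234 / (4.3219 − 2.8074) = 154.499 ms/bit
  a = 719 − 154.499 × 2.8074 = 285.267 ms
Then RT(10) = 285.267 + 154.499 × log₂ 10 = 285.267 + 154.499 × 3.3219 ≈ 798.501 ms.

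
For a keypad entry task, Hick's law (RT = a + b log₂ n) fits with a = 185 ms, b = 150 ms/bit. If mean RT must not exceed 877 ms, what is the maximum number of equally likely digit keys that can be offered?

Information budget: (877 − 185)/150 = 4.6133 bits, so n ≤ 2^4.6133 = 24.477 → at most 24.

24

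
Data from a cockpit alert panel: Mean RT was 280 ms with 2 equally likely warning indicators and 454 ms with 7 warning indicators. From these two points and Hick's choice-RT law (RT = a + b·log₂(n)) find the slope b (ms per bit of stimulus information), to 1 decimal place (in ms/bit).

b = (RT₂ − RT₁)/(log₂ n₂ − log₂ n₁) = (454 − 280)/(2.8074 − 1) = 96.273 ms/bit.

96.3 ms/bit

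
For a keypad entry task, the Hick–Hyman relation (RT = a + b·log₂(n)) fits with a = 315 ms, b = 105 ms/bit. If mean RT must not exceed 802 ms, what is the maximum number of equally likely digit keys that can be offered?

Set 315 + 105·log₂ n ≤ 802 → log₂ n ≤ (802 − 315)/105 = 4.6381.
So n ≤ 2^4.6381 = 24.900; the largest integer n is 24.

24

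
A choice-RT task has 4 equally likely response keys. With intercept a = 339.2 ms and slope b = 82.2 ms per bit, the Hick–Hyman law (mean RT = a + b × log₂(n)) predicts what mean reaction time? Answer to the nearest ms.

504 ms

log₂(4) = 2 bits, so RT = 339.2 + 82.2 × 2 ≈ 503.600 ms.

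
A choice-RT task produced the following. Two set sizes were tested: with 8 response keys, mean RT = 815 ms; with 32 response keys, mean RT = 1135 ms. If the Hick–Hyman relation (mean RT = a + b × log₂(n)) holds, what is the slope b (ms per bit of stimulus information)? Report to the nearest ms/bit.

The slope on a log₂ axis is (1135 − 815) / (5 − 3) = 160 ms/bit.

160 ms/bit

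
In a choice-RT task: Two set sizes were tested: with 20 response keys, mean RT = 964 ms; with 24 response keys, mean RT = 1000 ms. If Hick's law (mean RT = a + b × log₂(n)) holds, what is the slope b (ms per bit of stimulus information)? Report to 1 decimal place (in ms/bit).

136.9 ms/bit

The slope on a log₂ axis is (1000 − 964) / (4.5850 − 4.3219) = 136.864 ms/bit.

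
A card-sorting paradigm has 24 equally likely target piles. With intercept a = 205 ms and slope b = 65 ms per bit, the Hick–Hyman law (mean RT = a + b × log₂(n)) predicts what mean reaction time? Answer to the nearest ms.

503 ms

log₂(24) = 4.5850 bits, so RT = 205 + 65 × 4.5850 ≈ 503.023 ms.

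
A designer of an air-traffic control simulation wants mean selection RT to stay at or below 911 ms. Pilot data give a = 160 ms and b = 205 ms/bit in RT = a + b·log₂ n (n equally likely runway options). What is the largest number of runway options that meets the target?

12

Set 160 + 205·log₂ n ≤ 911 → log₂ n ≤ (911 − 160)/205 = 3.6634.
So n ≤ 2^3.6634 = 12.671; the largest integer n is 12.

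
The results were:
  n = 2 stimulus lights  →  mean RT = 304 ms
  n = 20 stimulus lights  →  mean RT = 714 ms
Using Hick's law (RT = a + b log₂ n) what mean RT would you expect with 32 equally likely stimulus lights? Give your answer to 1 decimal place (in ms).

797.7 ms

RT is linear in log₂ n, so two points fix the line:
  b = (714 − 304) / (log₂ 20 − log₂ 2) = 410 / (4.3219 − 1) = 123.422 ms/bit
  a = 304 − 123.422 × 1 = 180.578 ms
Then RT(32) = 180.578 + 123.422 × log₂ 32 = 180.578 + 123.422 × 5 ≈ 797.689 ms.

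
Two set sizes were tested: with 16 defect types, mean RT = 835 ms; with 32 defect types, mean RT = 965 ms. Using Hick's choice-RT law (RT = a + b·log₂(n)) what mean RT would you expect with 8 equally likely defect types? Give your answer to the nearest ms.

705 ms

With log₂ n on the abscissa the relation is linear; from the two conditions:
  b = (965 − 835) / (log₂ 32 − log₂ 16) = 130 / (5 − 4) = 130 ms/bit
  a = 835 − 130 × 4 = 315 ms
Then RT(8) = 315 + 130 × log₂ 8 = 315 + 130 × 3 ≈ 705.000 ms.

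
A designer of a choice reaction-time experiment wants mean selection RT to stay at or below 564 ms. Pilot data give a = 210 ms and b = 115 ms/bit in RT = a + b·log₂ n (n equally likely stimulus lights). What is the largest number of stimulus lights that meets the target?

115·log₂ n ≤ 564 − 210 = 354, giving log₂ n ≤ 3.0783 and n ≤ 8.446. The largest whole number is 8.

8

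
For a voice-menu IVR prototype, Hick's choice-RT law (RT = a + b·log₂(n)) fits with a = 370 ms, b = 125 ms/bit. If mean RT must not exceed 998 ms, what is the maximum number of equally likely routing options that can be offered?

32

Information budget: (998 − 370)/125 = 5.0240 bits, so n ≤ 2^5.0240 = 32.537 → at most 32.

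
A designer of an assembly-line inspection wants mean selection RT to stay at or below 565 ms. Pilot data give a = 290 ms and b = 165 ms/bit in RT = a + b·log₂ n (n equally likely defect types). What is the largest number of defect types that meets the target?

Set 290 + 165·log₂ n ≤ 565 → log₂ n ≤ (565 − 290)/165 = 1.6667.
So n ≤ 2^1.6667 = 3.175; the largest integer n is 3.

3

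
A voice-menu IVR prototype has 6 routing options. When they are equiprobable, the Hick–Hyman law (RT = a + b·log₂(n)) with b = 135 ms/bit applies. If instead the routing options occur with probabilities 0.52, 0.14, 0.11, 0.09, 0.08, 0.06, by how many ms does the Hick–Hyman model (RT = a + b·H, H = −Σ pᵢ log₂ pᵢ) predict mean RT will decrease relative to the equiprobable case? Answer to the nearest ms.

67 ms

The RT saving is b·ΔH. Equiprobable H₀ = log₂(6) = 2.5850 bits; with the given probabilities H = 2.0857 bits.
b·(H₀ − H) = 135 × (2.5850 − 2.0857) = 67.40 ms.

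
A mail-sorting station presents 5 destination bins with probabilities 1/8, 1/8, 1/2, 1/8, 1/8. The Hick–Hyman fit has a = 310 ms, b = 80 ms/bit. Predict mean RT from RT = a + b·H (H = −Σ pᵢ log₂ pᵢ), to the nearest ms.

470 ms

Each term −pᵢ log₂ pᵢ: 0.125·3 + 0.125·3 + 0.5·1 + 0.125·3 + 0.125·3; summed, H = 2.000 bits.
Mean RT = a + bH = 310 + 80·2.000 = 470.00 ms.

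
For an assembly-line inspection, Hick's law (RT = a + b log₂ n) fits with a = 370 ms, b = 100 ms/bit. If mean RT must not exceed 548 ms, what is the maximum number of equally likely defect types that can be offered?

3

Information budget: (548 − 370)/100 = 1.7800 bits, so n ≤ 2^1.7800 = 3.434 → at most 3.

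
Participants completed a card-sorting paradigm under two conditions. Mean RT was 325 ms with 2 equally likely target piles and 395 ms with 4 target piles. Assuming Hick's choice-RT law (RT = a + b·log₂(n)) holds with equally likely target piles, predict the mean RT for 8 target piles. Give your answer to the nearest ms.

Solve the two-equation system in a and b:
  b = (395 − 325) / (log₂ 4 − log₂ 2) = 70 / (2 − 1) = 70 ms/bit
  a = 325 − 70 × 1 = 255 ms
Then RT(8) = 255 + 70 × log₂ 8 = 255 + 70 × 3 ≈ 465.000 ms.

465 ms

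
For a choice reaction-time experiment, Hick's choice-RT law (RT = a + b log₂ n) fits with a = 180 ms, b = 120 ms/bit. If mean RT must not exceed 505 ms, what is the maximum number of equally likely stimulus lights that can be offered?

6

Set 180 + 120·log₂ n ≤ 505 → log₂ n ≤ (505 − 180)/120 = 2.7083.
So n ≤ 2^2.7083 = 6.536; the largest integer n is 6.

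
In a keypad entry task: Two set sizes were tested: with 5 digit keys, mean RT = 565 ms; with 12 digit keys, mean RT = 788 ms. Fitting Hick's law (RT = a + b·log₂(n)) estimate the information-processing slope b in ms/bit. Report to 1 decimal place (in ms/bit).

176.6 ms/bit

Slope: b = (788 − 565) / (log₂ 12 − log₂ 5) = 223/1.2630 = 176.559 ms/bit.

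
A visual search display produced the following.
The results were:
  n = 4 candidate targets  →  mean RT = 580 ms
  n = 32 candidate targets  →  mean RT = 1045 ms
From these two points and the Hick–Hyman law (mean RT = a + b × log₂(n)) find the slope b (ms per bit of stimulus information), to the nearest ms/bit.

Slope: b = (1045 − 580) / (log₂ 32 − log₂ 4) = 465/3.0000 = 155 ms/bit.

155 ms/bit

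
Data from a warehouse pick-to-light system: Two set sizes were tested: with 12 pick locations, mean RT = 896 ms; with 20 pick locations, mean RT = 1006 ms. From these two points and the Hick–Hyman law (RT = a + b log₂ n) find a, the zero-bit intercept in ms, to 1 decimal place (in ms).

b = (RT₂ − RT₁)/(log₂ n₂ − log₂ n₁) = (1006 − 896)/(4.3219 − 3.5850) = 149.261 ms/bit.
a = RT₁ − b·log₂ n₁ = 896 − 149.261 × 3.5850 = 360.906 ms.

360.9 ms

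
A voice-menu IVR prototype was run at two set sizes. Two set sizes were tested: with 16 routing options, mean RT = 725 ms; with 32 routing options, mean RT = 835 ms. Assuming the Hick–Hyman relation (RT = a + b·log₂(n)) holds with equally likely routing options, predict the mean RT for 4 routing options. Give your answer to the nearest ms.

RT is linear in log₂ n, so two points fix the line:
  b = (835 − 725) / (log₂ 32 − log₂ 16) = 110 / (5 − 4) = 110 ms/bit
  a = 725 − 110 × 4 = 285 ms
Then RT(4) = 285 + 110 × log₂ 4 = 285 + 110 × 2 ≈ 505.000 ms.

505 ms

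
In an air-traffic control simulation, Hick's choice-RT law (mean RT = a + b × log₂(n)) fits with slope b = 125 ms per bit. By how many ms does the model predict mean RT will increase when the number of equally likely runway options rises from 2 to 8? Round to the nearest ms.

250 ms

The intercept a cancels: ΔRT = b·(log₂ n₂ − log₂ n₁) = b·log₂(n₂/n₁).
log₂(8) − log₂(2) = log₂(8/2) = log₂(4) = 2.
ΔRT = 125 × 2.0000 = 250.000 ms.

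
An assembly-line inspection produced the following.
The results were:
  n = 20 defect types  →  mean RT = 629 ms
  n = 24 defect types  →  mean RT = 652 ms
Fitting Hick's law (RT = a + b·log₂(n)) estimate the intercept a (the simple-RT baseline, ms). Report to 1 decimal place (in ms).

The slope on a log₂ axis is (652 − 629) / (4.5850 − 4.3219) = 87.441 ms/bit.
Intercept: a = 629 − 87.441·log₂(20) = 251.086 ms.

251.1 ms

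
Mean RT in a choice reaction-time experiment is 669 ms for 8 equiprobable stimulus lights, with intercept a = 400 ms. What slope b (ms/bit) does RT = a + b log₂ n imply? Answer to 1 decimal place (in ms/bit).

89.7 ms/bit

log₂(8) = 3 bits.
b = (RT − a)/log₂ n = (669 − 400) / 3 = 89.667 ms/bit.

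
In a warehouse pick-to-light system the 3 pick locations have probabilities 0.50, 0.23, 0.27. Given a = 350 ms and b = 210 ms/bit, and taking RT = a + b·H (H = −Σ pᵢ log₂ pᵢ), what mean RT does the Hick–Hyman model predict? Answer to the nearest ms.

665 ms

H = 0.50·log₂(1/0.50) + 0.23·log₂(1/0.23) + 0.27·log₂(1/0.27) = 1.4977 bits.
RT = 350 + 210 × 1.4977 = 664.51 ms.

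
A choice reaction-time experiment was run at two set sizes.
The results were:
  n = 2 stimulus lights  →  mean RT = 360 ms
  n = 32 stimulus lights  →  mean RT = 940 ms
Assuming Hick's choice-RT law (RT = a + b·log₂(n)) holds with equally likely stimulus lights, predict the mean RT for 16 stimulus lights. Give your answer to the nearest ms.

795 ms

Solve the two-equation system in a and b:
  b = (940 − 360) / (log₂ 32 − log₂ 2) = 580 / (5 − 1) = 145 ms/bit
  a = 360 − 145 × 1 = 215 ms
Then RT(16) = 215 + 145 × log₂ 16 = 215 + 145 × 4 ≈ 795.000 ms.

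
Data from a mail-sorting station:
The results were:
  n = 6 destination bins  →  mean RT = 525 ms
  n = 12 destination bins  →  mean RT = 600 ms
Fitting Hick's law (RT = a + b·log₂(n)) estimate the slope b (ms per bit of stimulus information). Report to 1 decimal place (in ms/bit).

75.0 ms/bit

b = (RT₂ − RT₁)/(log₂ n₂ − log₂ n₁) = (600 − 525)/(3.5850 − 2.5850) = 75.000 ms/bit.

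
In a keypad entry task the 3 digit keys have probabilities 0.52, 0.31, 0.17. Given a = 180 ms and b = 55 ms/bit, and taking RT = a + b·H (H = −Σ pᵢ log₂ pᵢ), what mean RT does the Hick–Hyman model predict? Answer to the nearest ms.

260 ms

H = 0.52·log₂(1/0.52) + 0.31·log₂(1/0.31) + 0.17·log₂(1/0.17) = 1.4490 bits.
RT = 180 + 55 × 1.4490 = 259.69 ms.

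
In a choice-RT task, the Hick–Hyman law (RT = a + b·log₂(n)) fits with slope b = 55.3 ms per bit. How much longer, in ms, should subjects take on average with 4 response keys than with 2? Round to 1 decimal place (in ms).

55.3 ms

Only the slope matters, since a is common to both: ΔRT = b·log₂(n₂/n₁).
log₂(4) − log₂(2) = log₂(4/2) = log₂(2) = 1.
ΔRT = 55.3 × 1.0000 = 55.300 ms.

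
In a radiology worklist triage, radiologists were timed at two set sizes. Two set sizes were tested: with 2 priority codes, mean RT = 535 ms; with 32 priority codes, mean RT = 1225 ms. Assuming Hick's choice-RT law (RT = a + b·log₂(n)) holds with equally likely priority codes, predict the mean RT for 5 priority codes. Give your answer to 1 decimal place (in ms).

Solve the two-equation system in a and b:
  b = (1225 − 535) / (log₂ 32 − log₂ 2) = 690 / (5 − 1) = 172.500 ms/bit
  a = 535 − 172.500 × 1 = 362.500 ms
Then RT(5) = 362.500 + 172.500 × log₂ 5 = 362.500 + 172.500 × 2.3219 ≈ 763.033 ms.

763.0 ms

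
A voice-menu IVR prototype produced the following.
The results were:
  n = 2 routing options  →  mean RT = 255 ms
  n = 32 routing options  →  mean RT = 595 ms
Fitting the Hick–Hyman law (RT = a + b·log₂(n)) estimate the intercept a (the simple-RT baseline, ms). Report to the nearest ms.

170 ms

The slope on a log₂ axis is (595 − 255) / (5 − 1) = 85 ms/bit.
Intercept: a = 255 − 85·log₂(2) = 170.000 ms.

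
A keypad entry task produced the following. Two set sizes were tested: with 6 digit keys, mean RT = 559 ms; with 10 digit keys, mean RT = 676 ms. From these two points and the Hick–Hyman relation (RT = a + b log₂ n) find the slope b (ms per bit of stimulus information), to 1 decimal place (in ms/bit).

b = (RT₂ − RT₁)/(log₂ n₂ − log₂ n₁) = (676 − 559)/(3.3219 − 2.5850) = 158.759 ms/bit.

158.8 ms/bit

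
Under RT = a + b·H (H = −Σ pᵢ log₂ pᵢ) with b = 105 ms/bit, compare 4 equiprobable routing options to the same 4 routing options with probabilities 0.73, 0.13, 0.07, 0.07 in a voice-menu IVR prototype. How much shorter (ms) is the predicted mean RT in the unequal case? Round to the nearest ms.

The RT saving is b·ΔH. Equiprobable H₀ = log₂(4) = 2.0000 bits; with the given probabilities H = 1.2512 bits.
b·(H₀ − H) = 105 × (2.0000 − 1.2512) = 78.62 ms.

79 ms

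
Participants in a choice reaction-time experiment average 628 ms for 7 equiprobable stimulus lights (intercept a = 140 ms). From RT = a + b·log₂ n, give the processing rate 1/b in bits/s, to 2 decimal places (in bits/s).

5.75 bits/s

b = (628 − 140)/log₂ 7 = 488/2.8074 = 173.829 ms per bit = 0.17383 s/bit; the reciprocal is 5.753 bits/s.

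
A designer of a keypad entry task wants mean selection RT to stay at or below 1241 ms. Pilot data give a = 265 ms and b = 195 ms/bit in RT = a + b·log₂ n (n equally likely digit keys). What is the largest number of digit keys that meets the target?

32

195·log₂ n ≤ 1241 − 265 = 976, giving log₂ n ≤ 5.0051 and n ≤ 32.114. The largest whole number is 32.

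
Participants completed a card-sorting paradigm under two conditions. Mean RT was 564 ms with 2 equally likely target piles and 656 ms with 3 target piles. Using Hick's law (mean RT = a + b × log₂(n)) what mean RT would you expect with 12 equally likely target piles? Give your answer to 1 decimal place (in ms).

970.6 ms

With log₂ n on the abscissa the relation is linear; from the two conditions:
  b = (656 − 564) / (log₂ 3 − log₂ 2) = 92 / (1.5850 − 1) = 157.275 ms/bit
  a = 564 − 157.275 × 1 = 406.725 ms
Then RT(12) = 406.725 + 157.275 × log₂ 12 = 406.725 + 157.275 × 3.5850 ≈ 970.550 ms.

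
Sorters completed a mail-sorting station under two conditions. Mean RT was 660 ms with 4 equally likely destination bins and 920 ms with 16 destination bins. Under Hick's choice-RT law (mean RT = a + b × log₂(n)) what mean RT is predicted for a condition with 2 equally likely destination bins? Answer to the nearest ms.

Solve the two-equation system in a and b:
  b = (920 − 660) / (log₂ 16 − log₂ 4) = 260 / (4 − 2) = 130 ms/bit
  a = 660 − 130 × 2 = 400 ms
Then RT(2) = 400 + 130 × log₂ 2 = 400 + 130 × 1 ≈ 530.000 ms.

530 ms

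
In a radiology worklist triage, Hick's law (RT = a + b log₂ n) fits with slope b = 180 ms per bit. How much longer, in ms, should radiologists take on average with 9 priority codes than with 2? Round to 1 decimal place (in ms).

The intercept a cancels: ΔRT = b·(log₂ n₂ − log₂ n₁) = b·log₂(n₂/n₁).
log₂(9) − log₂(2) = 3.1699 − 1 = 2.1699.
ΔRT = 180 × 2.1699 = 390.587 ms.

390.6 ms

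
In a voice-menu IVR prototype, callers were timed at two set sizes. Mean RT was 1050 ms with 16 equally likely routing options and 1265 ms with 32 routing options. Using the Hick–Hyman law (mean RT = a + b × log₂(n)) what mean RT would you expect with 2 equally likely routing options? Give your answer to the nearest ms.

405 ms

Fit slope and intercept:
  b = (1265 − 1050) / (log₂ 32 − log₂ 16) = 215 / (5 − 4) = 215 ms/bit
  a = 1050 − 215 × 4 = 190 ms
Then RT(2) = 190 + 215 × log₂ 2 = 190 + 215 × 1 ≈ 405.000 ms.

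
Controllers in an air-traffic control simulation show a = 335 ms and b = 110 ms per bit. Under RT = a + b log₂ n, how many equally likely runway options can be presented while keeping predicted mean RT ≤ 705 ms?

Information budget: (705 − 335)/110 = 3.3636 bits, so n ≤ 2^3.3636 = 10.293 → at most 10.

10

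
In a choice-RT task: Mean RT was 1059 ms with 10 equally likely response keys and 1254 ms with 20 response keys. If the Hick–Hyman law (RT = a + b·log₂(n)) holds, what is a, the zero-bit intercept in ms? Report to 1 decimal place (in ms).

411.2 ms

The slope on a log₂ axis is (1254 − 1059) / (4.3219 − 3.3219) = 195.000 ms/bit.
Intercept: a = 1059 − 195.000·log₂(10) = 411.224 ms.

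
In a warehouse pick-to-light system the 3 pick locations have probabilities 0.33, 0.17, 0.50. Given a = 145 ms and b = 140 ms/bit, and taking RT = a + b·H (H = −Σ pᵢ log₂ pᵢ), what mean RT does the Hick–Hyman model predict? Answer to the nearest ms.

350 ms

H = 0.33·log₂(1/0.33) + 0.17·log₂(1/0.17) + 0.50·log₂(1/0.50) = 1.4624 bits.
RT = 145 + 140 × 1.4624 = 349.74 ms.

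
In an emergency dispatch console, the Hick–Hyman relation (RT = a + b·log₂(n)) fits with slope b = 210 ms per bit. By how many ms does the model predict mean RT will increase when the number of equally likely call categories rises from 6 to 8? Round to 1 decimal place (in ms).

Only the slope matters, since a is common to both: ΔRT = b·log₂(n₂/n₁).
log₂(8) − log₂(6) = 3 − 2.5850 = 0.4150.
ΔRT = 210 × 0.4150 = 87.158 ms.

87.2 ms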